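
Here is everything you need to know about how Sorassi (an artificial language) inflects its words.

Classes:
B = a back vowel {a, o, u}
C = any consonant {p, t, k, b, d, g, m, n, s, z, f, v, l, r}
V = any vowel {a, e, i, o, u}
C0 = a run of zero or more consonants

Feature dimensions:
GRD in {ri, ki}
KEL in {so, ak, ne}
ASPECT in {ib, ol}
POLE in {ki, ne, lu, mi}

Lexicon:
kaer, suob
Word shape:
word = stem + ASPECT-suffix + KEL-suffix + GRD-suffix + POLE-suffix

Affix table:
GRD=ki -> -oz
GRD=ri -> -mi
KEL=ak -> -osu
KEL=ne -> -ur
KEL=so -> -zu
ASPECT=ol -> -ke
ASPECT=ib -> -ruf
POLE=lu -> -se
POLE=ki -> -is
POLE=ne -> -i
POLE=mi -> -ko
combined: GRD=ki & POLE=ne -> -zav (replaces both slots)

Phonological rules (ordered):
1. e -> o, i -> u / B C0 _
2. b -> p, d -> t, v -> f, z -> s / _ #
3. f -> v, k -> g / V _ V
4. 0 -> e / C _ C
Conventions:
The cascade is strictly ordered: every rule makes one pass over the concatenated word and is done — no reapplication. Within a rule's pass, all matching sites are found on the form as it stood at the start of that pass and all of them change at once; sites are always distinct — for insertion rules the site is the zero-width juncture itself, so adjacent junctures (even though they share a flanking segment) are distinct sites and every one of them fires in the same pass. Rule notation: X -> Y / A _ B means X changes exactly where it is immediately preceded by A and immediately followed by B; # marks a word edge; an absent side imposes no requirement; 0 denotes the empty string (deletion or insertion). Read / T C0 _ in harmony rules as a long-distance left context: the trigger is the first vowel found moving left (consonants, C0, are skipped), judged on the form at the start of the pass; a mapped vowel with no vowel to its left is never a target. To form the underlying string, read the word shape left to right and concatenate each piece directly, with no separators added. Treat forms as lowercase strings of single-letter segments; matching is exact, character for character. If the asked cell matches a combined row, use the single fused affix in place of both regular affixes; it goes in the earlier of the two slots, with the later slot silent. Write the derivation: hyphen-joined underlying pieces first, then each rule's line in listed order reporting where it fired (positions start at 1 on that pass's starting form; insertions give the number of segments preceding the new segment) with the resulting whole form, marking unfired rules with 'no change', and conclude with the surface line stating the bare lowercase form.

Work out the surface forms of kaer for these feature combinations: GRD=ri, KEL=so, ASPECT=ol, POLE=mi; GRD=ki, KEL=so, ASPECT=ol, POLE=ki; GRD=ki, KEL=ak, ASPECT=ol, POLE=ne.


cell GRD=ri, KEL=so, ASPECT=ol, POLE=mi:
underlying: kaer-ke-zu-mi-ko
1. e -> o, i -> u / B C0 _: fires at position(s) 3, 10: kaorkezumuko
2. b -> p, d -> t, v -> f, z -> s / _ #: no change
3. f -> v, k -> g / V _ V: fires at position(s) 11: kaorkezumugo
4. 0 -> e / C _ C: inserts after position(s) 4: kaorekezumugo
surface: kaorekezumugo

cell GRD=ki, KEL=so, ASPECT=ol, POLE=ki:
underlying: kaer-ke-zu-oz-is
1. e -> o, i -> u / B C0 _: fires at position(s) 3, 11: kaorkezuozus
2. b -> p, d -> t, v -> f, z -> s / _ #: no change
3. f -> v, k -> g / V _ V: no change
4. 0 -> e / C _ C: inserts after position(s) 4: kaorekezuozus
surface: kaorekezuozus

cell GRD=ki, KEL=ak, ASPECT=ol, POLE=ne:
underlying: kaer-ke-osu-zav
1. e -> o, i -> u / B C0 _: fires at position(s) 3: kaorkeosuzav
2. b -> p, d -> t, v -> f, z -> s / _ #: fires at position(s) 12: kaorkeosuzaf
3. f -> v, k -> g / V _ V: no change
4. 0 -> e / C _ C: inserts after position(s) 4: kaorekeosuzaf
surface: kaorekeosuzaf


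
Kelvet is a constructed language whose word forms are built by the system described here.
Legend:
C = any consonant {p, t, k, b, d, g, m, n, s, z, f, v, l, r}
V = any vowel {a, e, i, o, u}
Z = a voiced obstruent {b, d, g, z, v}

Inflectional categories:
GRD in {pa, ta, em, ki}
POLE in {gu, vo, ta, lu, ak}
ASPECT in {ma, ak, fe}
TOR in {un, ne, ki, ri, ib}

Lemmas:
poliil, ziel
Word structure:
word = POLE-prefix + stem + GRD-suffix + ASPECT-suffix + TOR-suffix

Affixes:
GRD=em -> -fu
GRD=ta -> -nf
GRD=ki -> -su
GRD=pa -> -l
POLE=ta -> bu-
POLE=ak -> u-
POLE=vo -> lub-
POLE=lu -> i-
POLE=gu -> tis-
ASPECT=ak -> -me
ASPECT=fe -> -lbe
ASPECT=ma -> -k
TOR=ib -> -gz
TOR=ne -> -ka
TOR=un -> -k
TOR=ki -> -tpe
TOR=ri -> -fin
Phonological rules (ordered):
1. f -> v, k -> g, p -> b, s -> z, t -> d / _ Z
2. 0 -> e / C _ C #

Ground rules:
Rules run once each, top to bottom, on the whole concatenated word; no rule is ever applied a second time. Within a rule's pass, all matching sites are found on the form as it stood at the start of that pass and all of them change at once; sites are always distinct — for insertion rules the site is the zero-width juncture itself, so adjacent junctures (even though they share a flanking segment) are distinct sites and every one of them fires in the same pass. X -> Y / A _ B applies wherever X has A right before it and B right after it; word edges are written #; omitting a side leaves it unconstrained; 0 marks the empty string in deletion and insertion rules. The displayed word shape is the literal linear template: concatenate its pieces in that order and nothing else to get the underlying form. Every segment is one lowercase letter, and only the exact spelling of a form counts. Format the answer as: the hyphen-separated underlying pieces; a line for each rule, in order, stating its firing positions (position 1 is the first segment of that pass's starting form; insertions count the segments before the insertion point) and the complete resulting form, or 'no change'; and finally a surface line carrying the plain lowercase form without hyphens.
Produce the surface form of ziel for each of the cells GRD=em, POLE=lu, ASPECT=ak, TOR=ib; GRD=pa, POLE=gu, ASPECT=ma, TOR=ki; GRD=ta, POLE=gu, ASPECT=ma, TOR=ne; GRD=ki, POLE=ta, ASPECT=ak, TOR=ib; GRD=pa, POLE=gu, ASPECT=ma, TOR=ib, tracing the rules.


cell GRD=em, POLE=lu, ASPECT=ak, TOR=ib:
underlying: i-ziel-fu-me-gz
1. f -> v, k -> g, p -> b, s -> z, t -> d / _ Z: no change
2. 0 -> e / C _ C #: inserts after position(s) 10: izielfumegez
surface: izielfumegez

cell GRD=pa, POLE=gu, ASPECT=ma, TOR=ki:
underlying: tis-ziel-l-k-tpe
1. f -> v, k -> g, p -> b, s -> z, t -> d / _ Z: fires at position(s) 3: tizziellktpe
2. 0 -> e / C _ C #: no change
surface: tizziellktpe

cell GRD=ta, POLE=gu, ASPECT=ma, TOR=ne:
underlying: tis-ziel-nf-k-ka
1. f -> v, k -> g, p -> b, s -> z, t -> d / _ Z: fires at position(s) 3: tizzielnfkka
2. 0 -> e / C _ C #: no change
surface: tizzielnfkka

cell GRD=ki, POLE=ta, ASPECT=ak, TOR=ib:
underlying: bu-ziel-su-me-gz
1. f -> v, k -> g, p -> b, s -> z, t -> d / _ Z: no change
2. 0 -> e / C _ C #: inserts after position(s) 11: buzielsumegez
surface: buzielsumegez

cell GRD=pa, POLE=gu, ASPECT=ma, TOR=ib:
underlying: tis-ziel-l-k-gz
1. f -> v, k -> g, p -> b, s -> z, t -> d / _ Z: fires at position(s) 3, 9: tizziellggz
2. 0 -> e / C _ C #: inserts after position(s) 10: tizziellggez
surface: tizziellggez


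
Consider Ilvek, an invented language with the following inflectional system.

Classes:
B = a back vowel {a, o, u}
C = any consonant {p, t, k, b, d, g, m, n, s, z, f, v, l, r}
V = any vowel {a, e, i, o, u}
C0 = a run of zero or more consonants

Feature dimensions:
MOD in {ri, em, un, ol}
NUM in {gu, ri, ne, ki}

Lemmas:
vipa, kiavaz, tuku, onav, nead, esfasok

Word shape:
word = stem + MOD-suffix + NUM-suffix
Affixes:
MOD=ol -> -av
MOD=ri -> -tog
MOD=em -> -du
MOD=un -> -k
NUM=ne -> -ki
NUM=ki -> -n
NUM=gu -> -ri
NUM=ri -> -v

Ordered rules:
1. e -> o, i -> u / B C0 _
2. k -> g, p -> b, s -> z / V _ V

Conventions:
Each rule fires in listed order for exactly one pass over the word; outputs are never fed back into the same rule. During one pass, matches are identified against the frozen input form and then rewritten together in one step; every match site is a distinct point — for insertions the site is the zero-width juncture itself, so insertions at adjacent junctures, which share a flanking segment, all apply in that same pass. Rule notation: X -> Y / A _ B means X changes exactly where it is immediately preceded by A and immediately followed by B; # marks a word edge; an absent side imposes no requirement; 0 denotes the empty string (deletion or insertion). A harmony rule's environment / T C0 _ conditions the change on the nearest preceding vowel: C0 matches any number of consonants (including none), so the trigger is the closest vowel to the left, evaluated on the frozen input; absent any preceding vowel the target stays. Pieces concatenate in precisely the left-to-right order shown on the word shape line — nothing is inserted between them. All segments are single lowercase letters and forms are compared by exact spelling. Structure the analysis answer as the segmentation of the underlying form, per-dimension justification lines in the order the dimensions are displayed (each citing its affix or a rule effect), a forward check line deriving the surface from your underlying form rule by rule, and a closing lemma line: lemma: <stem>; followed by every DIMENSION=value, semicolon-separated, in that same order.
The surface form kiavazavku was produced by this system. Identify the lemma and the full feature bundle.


underlying: kiavaz-av-ki
MOD=ol - signalled by the affix -av
NUM=ne - signalled by the affix -ki
check: kiavazavki -> kiavazavku -> kiavazavku
lemma: kiavaz; MOD=ol; NUM=ne


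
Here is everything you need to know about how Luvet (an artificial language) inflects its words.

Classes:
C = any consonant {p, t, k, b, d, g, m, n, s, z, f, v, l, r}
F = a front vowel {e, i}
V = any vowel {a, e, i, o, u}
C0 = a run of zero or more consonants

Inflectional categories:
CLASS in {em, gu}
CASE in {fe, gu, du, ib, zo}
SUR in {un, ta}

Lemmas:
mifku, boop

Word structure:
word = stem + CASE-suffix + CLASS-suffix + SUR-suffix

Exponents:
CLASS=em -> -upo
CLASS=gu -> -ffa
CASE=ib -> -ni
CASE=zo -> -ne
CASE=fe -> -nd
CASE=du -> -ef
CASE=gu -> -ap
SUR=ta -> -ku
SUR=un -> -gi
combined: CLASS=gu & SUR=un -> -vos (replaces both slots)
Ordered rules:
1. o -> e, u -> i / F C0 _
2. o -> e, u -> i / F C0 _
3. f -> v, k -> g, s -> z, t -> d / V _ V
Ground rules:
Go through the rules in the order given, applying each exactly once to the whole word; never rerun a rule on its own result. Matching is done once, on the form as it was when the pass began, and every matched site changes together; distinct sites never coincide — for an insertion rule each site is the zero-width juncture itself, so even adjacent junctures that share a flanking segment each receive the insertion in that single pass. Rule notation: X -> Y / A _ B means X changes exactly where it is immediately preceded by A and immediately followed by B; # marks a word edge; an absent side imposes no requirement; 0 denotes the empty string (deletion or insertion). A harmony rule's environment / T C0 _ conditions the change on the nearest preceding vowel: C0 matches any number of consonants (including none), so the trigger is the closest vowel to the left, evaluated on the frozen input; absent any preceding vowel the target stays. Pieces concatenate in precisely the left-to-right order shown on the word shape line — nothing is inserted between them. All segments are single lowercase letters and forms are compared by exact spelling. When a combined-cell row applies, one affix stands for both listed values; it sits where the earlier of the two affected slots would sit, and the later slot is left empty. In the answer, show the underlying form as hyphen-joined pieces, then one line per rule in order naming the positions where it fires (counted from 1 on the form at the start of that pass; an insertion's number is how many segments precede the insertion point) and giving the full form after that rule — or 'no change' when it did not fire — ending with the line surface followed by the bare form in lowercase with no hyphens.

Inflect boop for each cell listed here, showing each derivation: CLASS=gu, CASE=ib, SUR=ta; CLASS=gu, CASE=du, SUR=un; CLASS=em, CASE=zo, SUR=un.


cell CLASS=gu, CASE=ib, SUR=ta:
underlying: boop-ni-ffa-ku
1. o -> e, u -> i / F C0 _: no change
2. o -> e, u -> i / F C0 _: no change
3. f -> v, k -> g, s -> z, t -> d / V _ V: fires at position(s) 10: boopniffagu
surface: boopniffagu

cell CLASS=gu, CASE=du, SUR=un:
underlying: boop-ef-vos
1. o -> e, u -> i / F C0 _: fires at position(s) 8: boopefves
2. o -> e, u -> i / F C0 _: no change
3. f -> v, k -> g, s -> z, t -> d / V _ V: no change
surface: boopefves

cell CLASS=em, CASE=zo, SUR=un:
underlying: boop-ne-upo-gi
1. o -> e, u -> i / F C0 _: fires at position(s) 7: boopneipogi
2. o -> e, u -> i / F C0 _: fires at position(s) 9: boopneipegi
3. f -> v, k -> g, s -> z, t -> d / V _ V: no change
surface: boopneipegi


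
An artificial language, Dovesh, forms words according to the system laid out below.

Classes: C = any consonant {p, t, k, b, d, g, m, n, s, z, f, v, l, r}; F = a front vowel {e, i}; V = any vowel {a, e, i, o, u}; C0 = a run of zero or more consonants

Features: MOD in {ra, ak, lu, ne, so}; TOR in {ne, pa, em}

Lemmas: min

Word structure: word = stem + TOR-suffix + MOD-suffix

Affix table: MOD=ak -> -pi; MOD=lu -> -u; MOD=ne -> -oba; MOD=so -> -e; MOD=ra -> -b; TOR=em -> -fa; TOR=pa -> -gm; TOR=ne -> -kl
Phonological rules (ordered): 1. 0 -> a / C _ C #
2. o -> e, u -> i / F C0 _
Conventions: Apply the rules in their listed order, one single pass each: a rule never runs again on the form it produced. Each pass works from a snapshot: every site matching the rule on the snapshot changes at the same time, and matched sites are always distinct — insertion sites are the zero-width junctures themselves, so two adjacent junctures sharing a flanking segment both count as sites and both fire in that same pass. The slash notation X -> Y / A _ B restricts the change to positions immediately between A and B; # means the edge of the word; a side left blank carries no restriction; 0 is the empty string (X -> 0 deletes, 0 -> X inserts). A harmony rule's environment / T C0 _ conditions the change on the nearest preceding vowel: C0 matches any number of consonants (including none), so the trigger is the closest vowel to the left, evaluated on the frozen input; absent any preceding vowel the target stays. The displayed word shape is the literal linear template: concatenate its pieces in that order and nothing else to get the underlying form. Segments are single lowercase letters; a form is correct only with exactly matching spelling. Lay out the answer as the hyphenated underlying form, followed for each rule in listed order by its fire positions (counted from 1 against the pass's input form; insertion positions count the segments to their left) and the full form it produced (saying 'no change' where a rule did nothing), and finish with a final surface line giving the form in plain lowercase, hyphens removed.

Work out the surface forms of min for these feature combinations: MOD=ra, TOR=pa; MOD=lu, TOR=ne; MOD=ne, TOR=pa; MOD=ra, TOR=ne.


cell MOD=ra, TOR=pa:
underlying: min-gm-b
1. 0 -> a / C _ C #: inserts after position(s) 5: mingmab
2. o -> e, u -> i / F C0 _: no change
surface: mingmab

cell MOD=lu, TOR=ne:
underlying: min-kl-u
1. 0 -> a / C _ C #: no change
2. o -> e, u -> i / F C0 _: fires at position(s) 6: minkli
surface: minkli

cell MOD=ne, TOR=pa:
underlying: min-gm-oba
1. 0 -> a / C _ C #: no change
2. o -> e, u -> i / F C0 _: fires at position(s) 6: mingmeba
surface: mingmeba

cell MOD=ra, TOR=ne:
underlying: min-kl-b
1. 0 -> a / C _ C #: inserts after position(s) 5: minklab
2. o -> e, u -> i / F C0 _: no change
surface: minklab


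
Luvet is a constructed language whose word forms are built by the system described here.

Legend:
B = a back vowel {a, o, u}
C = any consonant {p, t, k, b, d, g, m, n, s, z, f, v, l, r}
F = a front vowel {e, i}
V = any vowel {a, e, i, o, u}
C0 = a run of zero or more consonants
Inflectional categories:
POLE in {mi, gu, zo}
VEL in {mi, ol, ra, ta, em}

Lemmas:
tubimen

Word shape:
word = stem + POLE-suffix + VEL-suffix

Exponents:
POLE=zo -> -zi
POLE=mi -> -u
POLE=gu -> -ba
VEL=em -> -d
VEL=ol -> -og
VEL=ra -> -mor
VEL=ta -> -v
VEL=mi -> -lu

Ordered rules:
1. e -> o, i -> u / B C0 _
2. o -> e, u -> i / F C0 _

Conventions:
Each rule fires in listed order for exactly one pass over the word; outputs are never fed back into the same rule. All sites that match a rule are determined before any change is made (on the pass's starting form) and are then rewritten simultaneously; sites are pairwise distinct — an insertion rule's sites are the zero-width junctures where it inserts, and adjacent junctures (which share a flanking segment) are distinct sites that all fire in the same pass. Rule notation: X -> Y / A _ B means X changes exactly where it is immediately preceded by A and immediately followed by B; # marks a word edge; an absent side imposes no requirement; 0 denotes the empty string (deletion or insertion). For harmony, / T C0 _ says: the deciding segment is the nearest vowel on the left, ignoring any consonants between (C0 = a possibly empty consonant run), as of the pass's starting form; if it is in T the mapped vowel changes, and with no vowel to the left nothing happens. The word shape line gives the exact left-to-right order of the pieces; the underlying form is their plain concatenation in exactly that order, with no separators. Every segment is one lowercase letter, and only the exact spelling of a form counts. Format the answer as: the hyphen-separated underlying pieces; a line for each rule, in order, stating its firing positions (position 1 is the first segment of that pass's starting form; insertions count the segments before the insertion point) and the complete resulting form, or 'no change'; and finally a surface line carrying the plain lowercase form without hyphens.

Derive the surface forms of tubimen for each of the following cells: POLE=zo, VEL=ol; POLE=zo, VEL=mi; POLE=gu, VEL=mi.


cell POLE=zo, VEL=ol:
underlying: tubimen-zi-og
1. e -> o, i -> u / B C0 _: fires at position(s) 4: tubumenziog
2. o -> e, u -> i / F C0 _: fires at position(s) 10: tubumenzieg
surface: tubumenzieg

cell POLE=zo, VEL=mi:
underlying: tubimen-zi-lu
1. e -> o, i -> u / B C0 _: fires at position(s) 4: tubumenzilu
2. o -> e, u -> i / F C0 _: fires at position(s) 11: tubumenzili
surface: tubumenzili

cell POLE=gu, VEL=mi:
underlying: tubimen-ba-lu
1. e -> o, i -> u / B C0 _: fires at position(s) 4: tubumenbalu
2. o -> e, u -> i / F C0 _: no change
surface: tubumenbalu


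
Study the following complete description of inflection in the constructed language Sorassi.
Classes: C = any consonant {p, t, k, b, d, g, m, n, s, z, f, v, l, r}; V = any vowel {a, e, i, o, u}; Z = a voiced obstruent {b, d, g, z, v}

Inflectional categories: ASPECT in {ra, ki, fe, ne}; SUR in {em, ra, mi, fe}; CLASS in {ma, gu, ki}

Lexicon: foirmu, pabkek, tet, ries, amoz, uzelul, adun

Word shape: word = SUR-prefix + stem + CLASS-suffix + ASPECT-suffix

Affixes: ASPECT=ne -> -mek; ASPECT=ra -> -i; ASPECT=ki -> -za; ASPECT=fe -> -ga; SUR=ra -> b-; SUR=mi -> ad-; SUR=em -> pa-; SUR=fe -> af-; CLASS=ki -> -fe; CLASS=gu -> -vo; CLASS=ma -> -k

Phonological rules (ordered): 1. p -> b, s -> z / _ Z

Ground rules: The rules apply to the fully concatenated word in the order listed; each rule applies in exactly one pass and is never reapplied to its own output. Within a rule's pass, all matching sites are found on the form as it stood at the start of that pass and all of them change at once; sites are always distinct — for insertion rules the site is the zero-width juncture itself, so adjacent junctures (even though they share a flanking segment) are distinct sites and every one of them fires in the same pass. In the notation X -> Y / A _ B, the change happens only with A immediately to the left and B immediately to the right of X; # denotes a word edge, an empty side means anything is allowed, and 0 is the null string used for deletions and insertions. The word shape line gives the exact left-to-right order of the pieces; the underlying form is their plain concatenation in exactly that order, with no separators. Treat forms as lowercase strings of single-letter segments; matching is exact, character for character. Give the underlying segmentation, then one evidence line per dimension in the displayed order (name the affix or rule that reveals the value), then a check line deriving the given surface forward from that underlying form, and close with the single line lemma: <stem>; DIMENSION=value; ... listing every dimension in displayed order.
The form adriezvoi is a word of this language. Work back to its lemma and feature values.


underlying: ad-ries-vo-i
ASPECT=ra - signalled by the affix -i
SUR=mi - signalled by the affix ad-
CLASS=gu - signalled by the affix -vo
check: adriesvoi -> adriezvoi
lemma: ries; ASPECT=ra; SUR=mi; CLASS=gu


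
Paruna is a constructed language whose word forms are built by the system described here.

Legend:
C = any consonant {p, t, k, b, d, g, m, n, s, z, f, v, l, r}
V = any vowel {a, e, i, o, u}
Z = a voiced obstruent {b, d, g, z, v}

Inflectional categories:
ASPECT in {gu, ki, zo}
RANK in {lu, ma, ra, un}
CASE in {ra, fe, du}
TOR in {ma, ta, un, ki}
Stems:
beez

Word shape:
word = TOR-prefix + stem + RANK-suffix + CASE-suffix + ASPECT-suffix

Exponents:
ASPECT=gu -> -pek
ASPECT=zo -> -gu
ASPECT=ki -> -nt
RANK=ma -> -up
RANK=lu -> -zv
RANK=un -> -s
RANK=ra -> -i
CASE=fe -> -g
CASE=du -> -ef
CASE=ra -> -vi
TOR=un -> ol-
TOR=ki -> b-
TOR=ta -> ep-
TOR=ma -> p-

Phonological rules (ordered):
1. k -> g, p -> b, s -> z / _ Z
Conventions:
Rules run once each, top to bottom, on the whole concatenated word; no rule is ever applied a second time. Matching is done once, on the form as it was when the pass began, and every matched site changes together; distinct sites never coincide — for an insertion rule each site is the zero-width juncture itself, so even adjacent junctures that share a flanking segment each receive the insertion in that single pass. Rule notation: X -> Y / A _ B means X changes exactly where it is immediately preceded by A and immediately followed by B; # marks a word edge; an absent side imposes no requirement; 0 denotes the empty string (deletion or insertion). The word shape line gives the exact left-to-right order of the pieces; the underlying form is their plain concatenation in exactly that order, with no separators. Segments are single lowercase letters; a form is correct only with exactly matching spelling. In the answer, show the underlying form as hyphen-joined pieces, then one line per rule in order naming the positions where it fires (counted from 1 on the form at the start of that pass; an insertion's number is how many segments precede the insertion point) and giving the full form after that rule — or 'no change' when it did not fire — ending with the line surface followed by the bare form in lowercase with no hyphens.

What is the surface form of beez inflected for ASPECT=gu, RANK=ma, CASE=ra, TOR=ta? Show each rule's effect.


underlying: ep-beez-up-vi-pek
1. k -> g, p -> b, s -> z / _ Z: fires at position(s) 2, 8: ebbeezubvipek
surface: ebbeezubvipek


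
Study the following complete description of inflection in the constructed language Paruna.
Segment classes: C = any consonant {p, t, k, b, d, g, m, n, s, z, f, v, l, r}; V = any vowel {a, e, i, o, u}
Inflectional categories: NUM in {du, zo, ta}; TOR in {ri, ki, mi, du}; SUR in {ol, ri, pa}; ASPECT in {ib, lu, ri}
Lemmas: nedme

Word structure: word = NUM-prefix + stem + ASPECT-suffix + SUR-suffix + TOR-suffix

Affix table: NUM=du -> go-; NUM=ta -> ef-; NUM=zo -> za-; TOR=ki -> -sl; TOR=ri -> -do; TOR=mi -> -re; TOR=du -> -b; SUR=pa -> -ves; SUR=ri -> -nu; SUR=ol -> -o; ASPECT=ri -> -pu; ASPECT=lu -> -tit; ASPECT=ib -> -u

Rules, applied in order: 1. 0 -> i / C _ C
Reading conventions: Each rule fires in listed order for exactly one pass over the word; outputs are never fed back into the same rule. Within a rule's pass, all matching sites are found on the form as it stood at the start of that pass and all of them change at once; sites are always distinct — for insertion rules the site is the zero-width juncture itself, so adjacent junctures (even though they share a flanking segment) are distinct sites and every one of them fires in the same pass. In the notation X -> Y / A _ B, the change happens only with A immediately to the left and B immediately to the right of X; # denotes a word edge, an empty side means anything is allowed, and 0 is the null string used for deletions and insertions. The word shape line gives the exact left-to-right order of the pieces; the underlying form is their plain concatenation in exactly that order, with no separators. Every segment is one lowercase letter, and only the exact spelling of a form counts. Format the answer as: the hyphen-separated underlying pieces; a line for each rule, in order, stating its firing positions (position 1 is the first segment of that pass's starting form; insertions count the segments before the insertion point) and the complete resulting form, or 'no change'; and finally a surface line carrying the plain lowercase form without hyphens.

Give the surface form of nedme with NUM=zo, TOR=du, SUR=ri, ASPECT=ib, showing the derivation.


underlying: za-nedme-u-nu-b
1. 0 -> i / C _ C: inserts after position(s) 5: zanedimeunub
surface: zanedimeunub


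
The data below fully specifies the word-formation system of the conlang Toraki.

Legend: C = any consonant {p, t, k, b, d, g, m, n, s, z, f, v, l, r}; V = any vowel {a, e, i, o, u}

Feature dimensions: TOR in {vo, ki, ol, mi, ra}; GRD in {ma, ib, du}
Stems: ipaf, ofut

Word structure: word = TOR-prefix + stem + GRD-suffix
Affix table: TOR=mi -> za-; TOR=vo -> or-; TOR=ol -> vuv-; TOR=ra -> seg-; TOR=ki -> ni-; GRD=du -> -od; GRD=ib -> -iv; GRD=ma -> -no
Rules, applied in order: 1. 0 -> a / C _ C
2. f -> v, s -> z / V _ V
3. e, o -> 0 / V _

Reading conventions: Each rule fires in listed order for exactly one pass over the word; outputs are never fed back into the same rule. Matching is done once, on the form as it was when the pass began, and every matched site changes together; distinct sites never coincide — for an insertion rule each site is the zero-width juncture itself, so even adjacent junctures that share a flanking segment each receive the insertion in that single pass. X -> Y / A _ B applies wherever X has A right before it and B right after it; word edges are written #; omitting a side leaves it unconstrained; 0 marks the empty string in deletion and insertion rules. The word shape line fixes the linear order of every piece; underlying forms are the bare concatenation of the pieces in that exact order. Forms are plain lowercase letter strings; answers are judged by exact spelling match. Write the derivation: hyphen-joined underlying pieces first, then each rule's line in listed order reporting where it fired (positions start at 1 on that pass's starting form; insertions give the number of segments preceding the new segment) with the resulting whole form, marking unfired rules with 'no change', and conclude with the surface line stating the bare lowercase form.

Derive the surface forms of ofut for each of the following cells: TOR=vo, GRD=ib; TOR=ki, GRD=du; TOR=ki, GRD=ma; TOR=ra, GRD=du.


cell TOR=vo, GRD=ib:
underlying: or-ofut-iv
1. 0 -> a / C _ C: no change
2. f -> v, s -> z / V _ V: fires at position(s) 4: orovutiv
3. e, o -> 0 / V _: no change
surface: orovutiv

cell TOR=ki, GRD=du:
underlying: ni-ofut-od
1. 0 -> a / C _ C: no change
2. f -> v, s -> z / V _ V: fires at position(s) 4: niovutod
3. e, o -> 0 / V _: fires at position(s) 3: nivutod
surface: nivutod

cell TOR=ki, GRD=ma:
underlying: ni-ofut-no
1. 0 -> a / C _ C: inserts after position(s) 6: niofutano
2. f -> v, s -> z / V _ V: fires at position(s) 4: niovutano
3. e, o -> 0 / V _: fires at position(s) 3: nivutano
surface: nivutano

cell TOR=ra, GRD=du:
underlying: seg-ofut-od
1. 0 -> a / C _ C: no change
2. f -> v, s -> z / V _ V: fires at position(s) 5: segovutod
3. e, o -> 0 / V _: no change
surface: segovutod


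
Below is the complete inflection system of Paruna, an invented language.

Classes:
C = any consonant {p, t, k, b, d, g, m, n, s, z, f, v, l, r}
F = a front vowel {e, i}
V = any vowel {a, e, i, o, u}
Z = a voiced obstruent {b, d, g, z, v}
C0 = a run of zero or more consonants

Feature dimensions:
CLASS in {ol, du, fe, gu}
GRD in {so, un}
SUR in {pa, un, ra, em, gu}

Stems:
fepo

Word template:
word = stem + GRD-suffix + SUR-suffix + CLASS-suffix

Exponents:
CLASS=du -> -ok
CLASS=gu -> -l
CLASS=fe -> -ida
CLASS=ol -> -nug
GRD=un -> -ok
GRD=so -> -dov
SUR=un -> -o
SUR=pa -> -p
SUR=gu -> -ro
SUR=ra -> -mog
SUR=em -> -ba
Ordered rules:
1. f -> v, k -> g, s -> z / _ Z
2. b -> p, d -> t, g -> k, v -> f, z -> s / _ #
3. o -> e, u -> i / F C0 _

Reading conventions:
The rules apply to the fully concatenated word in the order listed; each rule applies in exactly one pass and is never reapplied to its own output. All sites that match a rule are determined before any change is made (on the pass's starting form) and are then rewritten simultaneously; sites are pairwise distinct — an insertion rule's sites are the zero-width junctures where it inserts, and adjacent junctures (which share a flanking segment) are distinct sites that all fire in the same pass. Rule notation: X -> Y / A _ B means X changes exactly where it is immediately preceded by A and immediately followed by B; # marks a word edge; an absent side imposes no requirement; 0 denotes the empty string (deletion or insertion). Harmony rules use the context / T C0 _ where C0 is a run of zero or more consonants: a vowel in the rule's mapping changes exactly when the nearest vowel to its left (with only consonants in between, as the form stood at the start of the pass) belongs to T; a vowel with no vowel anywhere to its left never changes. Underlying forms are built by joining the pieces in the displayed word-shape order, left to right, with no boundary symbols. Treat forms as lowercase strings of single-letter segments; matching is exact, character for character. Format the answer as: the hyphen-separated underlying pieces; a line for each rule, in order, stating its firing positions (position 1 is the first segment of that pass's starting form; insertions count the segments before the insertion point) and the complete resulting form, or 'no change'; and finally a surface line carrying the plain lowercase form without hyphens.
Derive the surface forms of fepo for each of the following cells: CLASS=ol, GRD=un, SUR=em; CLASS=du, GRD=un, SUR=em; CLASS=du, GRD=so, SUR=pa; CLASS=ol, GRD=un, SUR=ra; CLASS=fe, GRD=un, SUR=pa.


cell CLASS=ol, GRD=un, SUR=em:
underlying: fepo-ok-ba-nug
1. f -> v, k -> g, s -> z / _ Z: fires at position(s) 6: fepoogbanug
2. b -> p, d -> t, g -> k, v -> f, z -> s / _ #: fires at position(s) 11: fepoogbanuk
3. o -> e, u -> i / F C0 _: fires at position(s) 4: fepeogbanuk
surface: fepeogbanuk

cell CLASS=du, GRD=un, SUR=em:
underlying: fepo-ok-ba-ok
1. f -> v, k -> g, s -> z / _ Z: fires at position(s) 6: fepoogbaok
2. b -> p, d -> t, g -> k, v -> f, z -> s / _ #: no change
3. o -> e, u -> i / F C0 _: fires at position(s) 4: fepeogbaok
surface: fepeogbaok

cell CLASS=du, GRD=so, SUR=pa:
underlying: fepo-dov-p-ok
1. f -> v, k -> g, s -> z / _ Z: no change
2. b -> p, d -> t, g -> k, v -> f, z -> s / _ #: no change
3. o -> e, u -> i / F C0 _: fires at position(s) 4: fepedovpok
surface: fepedovpok

cell CLASS=ol, GRD=un, SUR=ra:
underlying: fepo-ok-mog-nug
1. f -> v, k -> g, s -> z / _ Z: no change
2. b -> p, d -> t, g -> k, v -> f, z -> s / _ #: fires at position(s) 12: fepookmognuk
3. o -> e, u -> i / F C0 _: fires at position(s) 4: fepeokmognuk
surface: fepeokmognuk

cell CLASS=fe, GRD=un, SUR=pa:
underlying: fepo-ok-p-ida
1. f -> v, k -> g, s -> z / _ Z: no change
2. b -> p, d -> t, g -> k, v -> f, z -> s / _ #: no change
3. o -> e, u -> i / F C0 _: fires at position(s) 4: fepeokpida
surface: fepeokpida


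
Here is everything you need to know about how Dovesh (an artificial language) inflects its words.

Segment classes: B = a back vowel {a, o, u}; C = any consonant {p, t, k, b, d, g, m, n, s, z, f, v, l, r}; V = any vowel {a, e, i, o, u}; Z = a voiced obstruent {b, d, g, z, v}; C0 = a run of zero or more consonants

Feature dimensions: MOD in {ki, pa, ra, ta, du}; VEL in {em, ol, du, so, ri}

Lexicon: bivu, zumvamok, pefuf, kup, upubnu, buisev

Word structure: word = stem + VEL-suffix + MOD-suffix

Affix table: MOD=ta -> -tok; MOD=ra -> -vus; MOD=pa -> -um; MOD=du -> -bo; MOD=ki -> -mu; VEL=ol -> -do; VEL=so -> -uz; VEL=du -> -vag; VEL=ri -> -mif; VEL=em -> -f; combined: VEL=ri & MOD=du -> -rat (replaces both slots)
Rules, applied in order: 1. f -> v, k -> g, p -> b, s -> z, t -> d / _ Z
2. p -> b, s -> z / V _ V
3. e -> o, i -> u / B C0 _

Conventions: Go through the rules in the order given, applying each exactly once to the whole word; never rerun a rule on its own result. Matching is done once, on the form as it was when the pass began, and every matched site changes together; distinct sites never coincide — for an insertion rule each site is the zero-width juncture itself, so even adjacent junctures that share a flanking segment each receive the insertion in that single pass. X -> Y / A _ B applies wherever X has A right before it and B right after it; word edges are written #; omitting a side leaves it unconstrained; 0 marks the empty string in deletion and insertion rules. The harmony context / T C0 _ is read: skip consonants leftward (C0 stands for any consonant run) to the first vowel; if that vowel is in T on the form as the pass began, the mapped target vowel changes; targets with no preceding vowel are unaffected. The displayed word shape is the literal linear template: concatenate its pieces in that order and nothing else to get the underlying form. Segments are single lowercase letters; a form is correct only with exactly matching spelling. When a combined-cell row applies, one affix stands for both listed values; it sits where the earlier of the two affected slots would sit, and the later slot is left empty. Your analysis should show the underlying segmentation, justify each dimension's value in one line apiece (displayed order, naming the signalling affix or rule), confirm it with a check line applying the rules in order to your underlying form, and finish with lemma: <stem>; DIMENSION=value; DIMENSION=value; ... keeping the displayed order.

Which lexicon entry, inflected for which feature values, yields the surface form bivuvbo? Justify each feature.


underlying: bivu-f-bo
MOD=du - signalled by the affix -bo
VEL=em - signalled by the affix -f
check: bivufbo -> bivuvbo -> bivuvbo -> bivuvbo
lemma: bivu; MOD=du; VEL=em


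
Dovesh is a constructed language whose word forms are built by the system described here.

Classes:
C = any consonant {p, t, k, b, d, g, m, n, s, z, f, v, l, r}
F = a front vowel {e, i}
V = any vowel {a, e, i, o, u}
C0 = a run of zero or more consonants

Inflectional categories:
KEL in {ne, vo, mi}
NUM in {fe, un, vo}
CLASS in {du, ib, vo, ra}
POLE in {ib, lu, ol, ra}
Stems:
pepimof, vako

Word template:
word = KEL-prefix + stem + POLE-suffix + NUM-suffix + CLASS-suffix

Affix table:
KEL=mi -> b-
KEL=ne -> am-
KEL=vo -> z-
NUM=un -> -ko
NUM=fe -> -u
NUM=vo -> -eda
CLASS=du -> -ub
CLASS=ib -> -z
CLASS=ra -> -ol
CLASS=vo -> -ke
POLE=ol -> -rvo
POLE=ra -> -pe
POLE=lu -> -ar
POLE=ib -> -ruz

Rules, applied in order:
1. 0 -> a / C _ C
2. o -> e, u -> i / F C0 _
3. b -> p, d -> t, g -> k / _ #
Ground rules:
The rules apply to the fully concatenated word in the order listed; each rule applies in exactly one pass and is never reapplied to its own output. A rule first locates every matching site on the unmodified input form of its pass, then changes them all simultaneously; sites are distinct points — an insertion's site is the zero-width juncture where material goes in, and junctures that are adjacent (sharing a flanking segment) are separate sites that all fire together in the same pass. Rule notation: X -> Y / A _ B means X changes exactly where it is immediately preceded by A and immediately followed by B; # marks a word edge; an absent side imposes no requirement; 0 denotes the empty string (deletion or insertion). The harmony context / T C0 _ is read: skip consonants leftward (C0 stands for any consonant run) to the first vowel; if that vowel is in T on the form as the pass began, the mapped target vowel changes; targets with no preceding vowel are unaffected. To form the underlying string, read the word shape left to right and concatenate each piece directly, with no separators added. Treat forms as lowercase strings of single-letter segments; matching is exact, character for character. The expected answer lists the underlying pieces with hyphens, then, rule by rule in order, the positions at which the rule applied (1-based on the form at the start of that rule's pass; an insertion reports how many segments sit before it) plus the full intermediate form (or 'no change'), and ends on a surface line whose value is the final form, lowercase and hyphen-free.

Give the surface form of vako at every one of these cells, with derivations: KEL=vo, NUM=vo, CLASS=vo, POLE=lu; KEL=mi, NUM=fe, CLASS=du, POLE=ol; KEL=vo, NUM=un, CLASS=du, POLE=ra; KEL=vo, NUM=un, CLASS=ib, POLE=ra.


cell KEL=vo, NUM=vo, CLASS=vo, POLE=lu:
underlying: z-vako-ar-eda-ke
1. 0 -> a / C _ C: inserts after position(s) 1: zavakoaredake
2. o -> e, u -> i / F C0 _: no change
3. b -> p, d -> t, g -> k / _ #: no change
surface: zavakoaredake

cell KEL=mi, NUM=fe, CLASS=du, POLE=ol:
underlying: b-vako-rvo-u-ub
1. 0 -> a / C _ C: inserts after position(s) 1, 6: bavakoravouub
2. o -> e, u -> i / F C0 _: no change
3. b -> p, d -> t, g -> k / _ #: fires at position(s) 13: bavakoravouup
surface: bavakoravouup

cell KEL=vo, NUM=un, CLASS=du, POLE=ra:
underlying: z-vako-pe-ko-ub
1. 0 -> a / C _ C: inserts after position(s) 1: zavakopekoub
2. o -> e, u -> i / F C0 _: fires at position(s) 10: zavakopekeub
3. b -> p, d -> t, g -> k / _ #: fires at position(s) 12: zavakopekeup
surface: zavakopekeup

cell KEL=vo, NUM=un, CLASS=ib, POLE=ra:
underlying: z-vako-pe-ko-z
1. 0 -> a / C _ C: inserts after position(s) 1: zavakopekoz
2. o -> e, u -> i / F C0 _: fires at position(s) 10: zavakopekez
3. b -> p, d -> t, g -> k / _ #: no change
surface: zavakopekez


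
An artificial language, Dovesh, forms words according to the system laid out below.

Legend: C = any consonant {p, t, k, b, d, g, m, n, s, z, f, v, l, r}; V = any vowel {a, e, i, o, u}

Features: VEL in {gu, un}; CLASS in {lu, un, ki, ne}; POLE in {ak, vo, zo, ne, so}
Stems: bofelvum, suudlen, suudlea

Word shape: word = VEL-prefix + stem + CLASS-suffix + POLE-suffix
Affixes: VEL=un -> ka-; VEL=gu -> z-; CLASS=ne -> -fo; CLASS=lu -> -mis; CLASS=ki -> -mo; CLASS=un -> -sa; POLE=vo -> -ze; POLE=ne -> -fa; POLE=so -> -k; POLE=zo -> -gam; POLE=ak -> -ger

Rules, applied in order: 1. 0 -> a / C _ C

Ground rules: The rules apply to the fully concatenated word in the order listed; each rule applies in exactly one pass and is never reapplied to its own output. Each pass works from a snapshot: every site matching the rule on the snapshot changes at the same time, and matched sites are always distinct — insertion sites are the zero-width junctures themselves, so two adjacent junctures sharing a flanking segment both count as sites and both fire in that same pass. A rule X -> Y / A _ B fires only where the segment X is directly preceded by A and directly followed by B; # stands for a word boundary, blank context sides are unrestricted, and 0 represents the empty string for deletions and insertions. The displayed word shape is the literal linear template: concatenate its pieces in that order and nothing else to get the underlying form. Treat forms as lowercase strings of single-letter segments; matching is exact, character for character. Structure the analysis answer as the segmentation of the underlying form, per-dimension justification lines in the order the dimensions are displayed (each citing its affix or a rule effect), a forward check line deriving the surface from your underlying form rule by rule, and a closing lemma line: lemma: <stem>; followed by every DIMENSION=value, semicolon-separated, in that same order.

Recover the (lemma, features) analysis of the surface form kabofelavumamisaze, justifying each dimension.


underlying: ka-bofelvum-mis-ze
VEL=un - signalled by the affix ka-
CLASS=lu - signalled by the affix -mis
POLE=vo - signalled by the affix -ze
check: kabofelvummisze -> kabofelavumamisaze
lemma: bofelvum; VEL=un; CLASS=lu; POLE=vo
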